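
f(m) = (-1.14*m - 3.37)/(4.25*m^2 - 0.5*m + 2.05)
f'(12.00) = 0.00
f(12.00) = -0.03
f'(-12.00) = 0.00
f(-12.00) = 0.02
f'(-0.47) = -1.58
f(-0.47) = -0.88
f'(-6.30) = 0.00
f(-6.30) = 0.02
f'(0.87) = 1.05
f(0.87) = -0.90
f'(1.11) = 0.74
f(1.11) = -0.69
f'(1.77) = 0.30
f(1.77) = -0.37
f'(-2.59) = -0.05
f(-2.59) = -0.01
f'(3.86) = 0.04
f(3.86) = -0.12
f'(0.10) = -0.27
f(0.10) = -1.71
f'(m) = (0.5 - 8.5*m)*(-1.14*m - 3.37)/(4.25*m^2 - 0.5*m + 2.05)^2 - 1.14/(4.25*m^2 - 0.5*m + 2.05) = (4.845*m^2 + 28.645*m - 4.022)/(18.0625*m^4 - 4.25*m^3 + 17.675*m^2 - 2.05*m + 4.2025)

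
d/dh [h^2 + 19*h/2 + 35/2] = 2*h + 19/2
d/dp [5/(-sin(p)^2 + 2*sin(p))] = 10*(sin(p) - 1)*cos(p)/((sin(p) - 2)^2*sin(p)^2)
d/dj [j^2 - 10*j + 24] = 2*j - 10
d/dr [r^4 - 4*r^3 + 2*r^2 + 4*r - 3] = 4*r^3 - 12*r^2 + 4*r + 4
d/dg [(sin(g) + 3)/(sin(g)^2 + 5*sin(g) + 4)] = (-6*sin(g) + cos(g)^2 - 12)*cos(g)/(sin(g)^2 + 5*sin(g) + 4)^2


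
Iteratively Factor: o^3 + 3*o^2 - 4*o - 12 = (o + 2)*(o^2 + o - 6) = (o - 2)*(o + 2)*(o + 3)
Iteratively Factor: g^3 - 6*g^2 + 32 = (g + 2)*(g^2 - 8*g + 16) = (g - 4)*(g + 2)*(g - 4)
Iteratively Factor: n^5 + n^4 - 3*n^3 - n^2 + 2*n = (n - 1)*(n^4 + 2*n^3 - n^2 - 2*n) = (n - 1)*(n + 2)*(n^3 - n) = n*(n - 1)*(n + 2)*(n^2 - 1) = n*(n - 1)*(n + 1)*(n + 2)*(n - 1)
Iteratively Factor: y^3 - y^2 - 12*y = (y - 4)*(y^2 + 3*y) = (y - 4)*(y + 3)*(y)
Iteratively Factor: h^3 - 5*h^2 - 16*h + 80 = (h - 5)*(h^2 - 16) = (h - 5)*(h - 4)*(h + 4)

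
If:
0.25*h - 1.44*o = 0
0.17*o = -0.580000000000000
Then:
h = -19.65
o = -3.41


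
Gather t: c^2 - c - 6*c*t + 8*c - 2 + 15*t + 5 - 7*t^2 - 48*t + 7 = c^2 + 7*c - 7*t^2 + t*(-6*c - 33) + 10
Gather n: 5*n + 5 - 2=5*n + 3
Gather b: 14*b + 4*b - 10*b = 8*b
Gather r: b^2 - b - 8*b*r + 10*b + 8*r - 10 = b^2 + 9*b + r*(8 - 8*b) - 10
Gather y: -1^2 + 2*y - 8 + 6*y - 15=8*y - 24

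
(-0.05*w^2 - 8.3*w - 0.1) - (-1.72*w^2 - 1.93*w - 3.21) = 1.67*w^2 - 6.37*w + 3.11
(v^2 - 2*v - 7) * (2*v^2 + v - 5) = 2*v^4 - 3*v^3 - 21*v^2 + 3*v + 35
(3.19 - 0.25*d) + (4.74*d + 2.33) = 4.49*d + 5.52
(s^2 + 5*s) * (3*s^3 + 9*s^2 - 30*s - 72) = 3*s^5 + 24*s^4 + 15*s^3 - 222*s^2 - 360*s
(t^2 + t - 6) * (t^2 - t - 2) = t^4 - 9*t^2 + 4*t + 12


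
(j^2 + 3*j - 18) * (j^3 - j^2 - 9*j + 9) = j^5 + 2*j^4 - 30*j^3 + 189*j - 162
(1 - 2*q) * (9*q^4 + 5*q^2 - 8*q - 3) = -18*q^5 + 9*q^4 - 10*q^3 + 21*q^2 - 2*q - 3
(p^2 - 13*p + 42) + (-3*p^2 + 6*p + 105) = -2*p^2 - 7*p + 147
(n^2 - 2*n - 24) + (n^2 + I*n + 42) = 2*n^2 - 2*n + I*n + 18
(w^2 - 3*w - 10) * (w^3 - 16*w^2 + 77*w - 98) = w^5 - 19*w^4 + 115*w^3 - 169*w^2 - 476*w + 980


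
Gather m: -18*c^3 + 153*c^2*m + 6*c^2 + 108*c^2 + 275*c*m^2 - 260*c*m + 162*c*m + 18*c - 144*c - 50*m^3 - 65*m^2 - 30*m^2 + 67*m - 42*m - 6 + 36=-18*c^3 + 114*c^2 - 126*c - 50*m^3 + m^2*(275*c - 95) + m*(153*c^2 - 98*c + 25) + 30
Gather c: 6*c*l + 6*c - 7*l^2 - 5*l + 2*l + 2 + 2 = c*(6*l + 6) - 7*l^2 - 3*l + 4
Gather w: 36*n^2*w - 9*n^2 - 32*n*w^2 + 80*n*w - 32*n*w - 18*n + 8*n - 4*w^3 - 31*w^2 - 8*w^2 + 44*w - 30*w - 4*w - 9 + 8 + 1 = -9*n^2 - 10*n - 4*w^3 + w^2*(-32*n - 39) + w*(36*n^2 + 48*n + 10)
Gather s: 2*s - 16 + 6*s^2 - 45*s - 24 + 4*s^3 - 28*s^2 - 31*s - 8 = 4*s^3 - 22*s^2 - 74*s - 48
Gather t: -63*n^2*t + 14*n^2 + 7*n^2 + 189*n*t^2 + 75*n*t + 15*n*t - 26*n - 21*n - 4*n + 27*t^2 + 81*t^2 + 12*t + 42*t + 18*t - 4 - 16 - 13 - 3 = 21*n^2 - 51*n + t^2*(189*n + 108) + t*(-63*n^2 + 90*n + 72) - 36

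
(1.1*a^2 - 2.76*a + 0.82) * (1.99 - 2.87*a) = -3.157*a^3 + 10.1102*a^2 - 7.8458*a + 1.6318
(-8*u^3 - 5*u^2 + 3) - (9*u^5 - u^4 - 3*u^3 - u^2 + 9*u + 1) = -9*u^5 + u^4 - 5*u^3 - 4*u^2 - 9*u + 2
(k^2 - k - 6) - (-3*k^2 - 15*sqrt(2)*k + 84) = 4*k^2 - k + 15*sqrt(2)*k - 90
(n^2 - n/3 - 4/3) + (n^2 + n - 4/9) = 2*n^2 + 2*n/3 - 16/9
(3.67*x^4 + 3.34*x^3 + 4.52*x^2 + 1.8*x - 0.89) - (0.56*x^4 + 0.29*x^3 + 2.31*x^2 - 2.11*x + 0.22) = 3.11*x^4 + 3.05*x^3 + 2.21*x^2 + 3.91*x - 1.11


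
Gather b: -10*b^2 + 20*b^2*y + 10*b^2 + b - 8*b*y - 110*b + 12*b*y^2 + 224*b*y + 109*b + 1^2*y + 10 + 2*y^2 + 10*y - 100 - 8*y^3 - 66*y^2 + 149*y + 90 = 20*b^2*y + b*(12*y^2 + 216*y) - 8*y^3 - 64*y^2 + 160*y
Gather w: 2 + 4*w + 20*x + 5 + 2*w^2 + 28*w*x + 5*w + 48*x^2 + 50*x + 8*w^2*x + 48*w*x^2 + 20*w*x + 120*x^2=w^2*(8*x + 2) + w*(48*x^2 + 48*x + 9) + 168*x^2 + 70*x + 7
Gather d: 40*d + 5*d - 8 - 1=45*d - 9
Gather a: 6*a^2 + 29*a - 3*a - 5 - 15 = 6*a^2 + 26*a - 20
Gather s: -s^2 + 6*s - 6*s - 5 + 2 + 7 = 4 - s^2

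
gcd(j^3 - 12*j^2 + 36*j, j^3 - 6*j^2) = j^2 - 6*j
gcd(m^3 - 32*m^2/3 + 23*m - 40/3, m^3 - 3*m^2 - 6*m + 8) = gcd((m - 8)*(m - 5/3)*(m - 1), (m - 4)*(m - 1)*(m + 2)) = m - 1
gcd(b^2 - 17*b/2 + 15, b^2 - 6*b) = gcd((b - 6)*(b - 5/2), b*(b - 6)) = b - 6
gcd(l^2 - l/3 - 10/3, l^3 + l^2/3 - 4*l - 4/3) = l - 2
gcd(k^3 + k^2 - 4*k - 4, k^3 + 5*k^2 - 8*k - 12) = k^2 - k - 2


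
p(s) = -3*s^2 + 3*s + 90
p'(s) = 3 - 6*s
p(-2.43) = 65.00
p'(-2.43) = 17.58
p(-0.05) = 89.84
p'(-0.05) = 3.30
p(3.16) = 69.52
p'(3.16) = -15.96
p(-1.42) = 79.69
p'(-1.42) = 11.52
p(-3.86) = 33.72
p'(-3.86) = 26.16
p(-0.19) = 89.32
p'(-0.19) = 4.14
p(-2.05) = 71.24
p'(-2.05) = 15.30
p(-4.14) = 26.16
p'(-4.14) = 27.84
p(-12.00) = -378.00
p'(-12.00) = 75.00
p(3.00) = 72.00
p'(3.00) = -15.00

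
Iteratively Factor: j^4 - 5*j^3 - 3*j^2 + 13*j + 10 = (j - 2)*(j^3 - 3*j^2 - 9*j - 5) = (j - 2)*(j + 1)*(j^2 - 4*j - 5) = (j - 2)*(j + 1)^2*(j - 5)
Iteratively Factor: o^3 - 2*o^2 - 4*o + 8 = (o - 2)*(o^2 - 4) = (o - 2)^2*(o + 2)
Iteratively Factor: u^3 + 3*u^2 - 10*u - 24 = (u - 3)*(u^2 + 6*u + 8) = (u - 3)*(u + 4)*(u + 2)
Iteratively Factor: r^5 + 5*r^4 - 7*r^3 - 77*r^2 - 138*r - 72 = (r + 3)*(r^4 + 2*r^3 - 13*r^2 - 38*r - 24) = (r + 2)*(r + 3)*(r^3 - 13*r - 12) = (r - 4)*(r + 2)*(r + 3)*(r^2 + 4*r + 3) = (r - 4)*(r + 2)*(r + 3)^2*(r + 1)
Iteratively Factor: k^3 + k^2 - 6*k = (k + 3)*(k^2 - 2*k) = k*(k + 3)*(k - 2)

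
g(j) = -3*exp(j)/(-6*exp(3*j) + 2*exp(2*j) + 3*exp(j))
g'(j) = -3*exp(j)/(-6*exp(3*j) + 2*exp(2*j) + 3*exp(j)) - 3*(18*exp(3*j) - 4*exp(2*j) - 3*exp(j))*exp(j)/(-6*exp(3*j) + 2*exp(2*j) + 3*exp(j))^2 = (6 - 36*exp(j))*exp(j)/(-6*exp(2*j) + 2*exp(j) + 3)^2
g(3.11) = 0.00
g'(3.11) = -0.00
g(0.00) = 3.00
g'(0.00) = -30.00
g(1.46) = 0.03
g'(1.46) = -0.06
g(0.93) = 0.10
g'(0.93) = -0.23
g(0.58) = 0.24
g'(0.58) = -0.66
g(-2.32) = -0.96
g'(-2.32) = 0.02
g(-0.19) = -5.45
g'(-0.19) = -64.81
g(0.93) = 0.10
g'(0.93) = -0.23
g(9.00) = 0.00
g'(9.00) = 0.00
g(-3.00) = -0.97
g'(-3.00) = 0.02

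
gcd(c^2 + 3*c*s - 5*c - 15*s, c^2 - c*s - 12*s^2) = c + 3*s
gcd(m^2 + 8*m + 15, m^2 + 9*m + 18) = m + 3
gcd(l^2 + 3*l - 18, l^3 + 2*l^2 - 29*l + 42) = l - 3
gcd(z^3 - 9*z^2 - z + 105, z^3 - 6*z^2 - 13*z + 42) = z^2 - 4*z - 21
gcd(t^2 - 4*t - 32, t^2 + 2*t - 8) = t + 4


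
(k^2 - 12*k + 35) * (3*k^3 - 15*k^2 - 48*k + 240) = 3*k^5 - 51*k^4 + 237*k^3 + 291*k^2 - 4560*k + 8400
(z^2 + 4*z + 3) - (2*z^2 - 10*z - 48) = -z^2 + 14*z + 51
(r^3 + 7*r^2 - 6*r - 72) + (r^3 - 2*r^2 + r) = 2*r^3 + 5*r^2 - 5*r - 72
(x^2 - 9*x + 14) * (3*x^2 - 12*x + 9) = 3*x^4 - 39*x^3 + 159*x^2 - 249*x + 126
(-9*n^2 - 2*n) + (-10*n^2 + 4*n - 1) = -19*n^2 + 2*n - 1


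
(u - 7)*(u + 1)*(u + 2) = u^3 - 4*u^2 - 19*u - 14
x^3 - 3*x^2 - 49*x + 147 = (x - 7)*(x - 3)*(x + 7)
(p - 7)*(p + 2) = p^2 - 5*p - 14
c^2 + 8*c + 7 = (c + 1)*(c + 7)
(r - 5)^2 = r^2 - 10*r + 25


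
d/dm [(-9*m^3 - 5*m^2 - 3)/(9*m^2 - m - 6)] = (-81*m^4 + 18*m^3 + 167*m^2 + 114*m - 3)/(81*m^4 - 18*m^3 - 107*m^2 + 12*m + 36)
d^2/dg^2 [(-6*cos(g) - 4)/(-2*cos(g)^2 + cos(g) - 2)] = -4*(3*(cos(2*g) - 1)^2/2 - 87*cos(g)/4 - 21*cos(2*g) + 19*cos(3*g)/4 + 29)*cos(g)/(-cos(g) + cos(2*g) + 3)^3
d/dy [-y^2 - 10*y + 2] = -2*y - 10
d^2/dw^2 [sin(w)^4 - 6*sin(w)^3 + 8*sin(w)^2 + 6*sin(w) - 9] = -16*sin(w)^4 + 54*sin(w)^3 - 20*sin(w)^2 - 42*sin(w) + 16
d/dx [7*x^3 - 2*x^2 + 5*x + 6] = 21*x^2 - 4*x + 5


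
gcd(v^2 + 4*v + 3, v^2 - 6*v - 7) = v + 1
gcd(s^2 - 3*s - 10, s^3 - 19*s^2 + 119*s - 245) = s - 5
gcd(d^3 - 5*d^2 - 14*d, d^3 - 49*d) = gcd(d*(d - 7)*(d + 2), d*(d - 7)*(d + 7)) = d^2 - 7*d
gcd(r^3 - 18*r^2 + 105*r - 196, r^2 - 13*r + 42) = r - 7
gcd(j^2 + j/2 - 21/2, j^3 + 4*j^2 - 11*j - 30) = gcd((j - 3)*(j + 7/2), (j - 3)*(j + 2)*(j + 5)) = j - 3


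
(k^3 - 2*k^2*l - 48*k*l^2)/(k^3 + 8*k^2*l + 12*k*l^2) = (k - 8*l)/(k + 2*l)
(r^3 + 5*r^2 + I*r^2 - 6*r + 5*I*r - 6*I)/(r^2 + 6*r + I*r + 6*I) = r - 1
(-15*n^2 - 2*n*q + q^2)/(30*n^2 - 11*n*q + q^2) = (3*n + q)/(-6*n + q)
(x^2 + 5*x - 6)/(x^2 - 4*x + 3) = (x + 6)/(x - 3)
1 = 1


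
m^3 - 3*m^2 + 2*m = m*(m - 2)*(m - 1)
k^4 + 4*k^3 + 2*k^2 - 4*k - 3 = (k - 1)*(k + 1)^2*(k + 3)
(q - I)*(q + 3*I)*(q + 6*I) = q^3 + 8*I*q^2 - 9*q + 18*I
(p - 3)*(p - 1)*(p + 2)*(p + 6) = p^4 + 4*p^3 - 17*p^2 - 24*p + 36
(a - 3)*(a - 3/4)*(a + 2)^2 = a^4 + a^3/4 - 35*a^2/4 - 6*a + 9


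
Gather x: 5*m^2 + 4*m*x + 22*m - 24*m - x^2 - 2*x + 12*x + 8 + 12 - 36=5*m^2 - 2*m - x^2 + x*(4*m + 10) - 16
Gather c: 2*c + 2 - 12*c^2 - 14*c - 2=-12*c^2 - 12*c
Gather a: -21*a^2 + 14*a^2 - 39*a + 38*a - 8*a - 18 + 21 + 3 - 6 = -7*a^2 - 9*a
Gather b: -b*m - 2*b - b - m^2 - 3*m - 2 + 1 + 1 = b*(-m - 3) - m^2 - 3*m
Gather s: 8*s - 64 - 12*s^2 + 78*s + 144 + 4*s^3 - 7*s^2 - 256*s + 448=4*s^3 - 19*s^2 - 170*s + 528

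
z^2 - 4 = (z - 2)*(z + 2)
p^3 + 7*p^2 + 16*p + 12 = (p + 2)^2*(p + 3)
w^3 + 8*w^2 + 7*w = w*(w + 1)*(w + 7)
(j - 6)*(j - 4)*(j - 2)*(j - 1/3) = j^4 - 37*j^3/3 + 48*j^2 - 188*j/3 + 16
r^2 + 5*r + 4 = (r + 1)*(r + 4)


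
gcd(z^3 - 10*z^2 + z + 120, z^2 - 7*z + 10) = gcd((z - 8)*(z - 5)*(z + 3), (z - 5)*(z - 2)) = z - 5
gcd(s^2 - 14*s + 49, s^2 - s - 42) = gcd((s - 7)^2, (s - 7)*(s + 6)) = s - 7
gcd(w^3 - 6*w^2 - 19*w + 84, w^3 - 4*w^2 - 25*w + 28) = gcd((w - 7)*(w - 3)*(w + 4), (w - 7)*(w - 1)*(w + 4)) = w^2 - 3*w - 28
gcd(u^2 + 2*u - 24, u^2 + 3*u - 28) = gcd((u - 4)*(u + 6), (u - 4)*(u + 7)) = u - 4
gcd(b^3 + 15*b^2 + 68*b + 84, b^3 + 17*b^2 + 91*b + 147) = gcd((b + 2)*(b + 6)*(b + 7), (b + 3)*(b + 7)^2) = b + 7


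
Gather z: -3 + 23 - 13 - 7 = 0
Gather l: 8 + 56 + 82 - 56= 90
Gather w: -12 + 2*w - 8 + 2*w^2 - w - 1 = 2*w^2 + w - 21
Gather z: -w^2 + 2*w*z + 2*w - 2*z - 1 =-w^2 + 2*w + z*(2*w - 2) - 1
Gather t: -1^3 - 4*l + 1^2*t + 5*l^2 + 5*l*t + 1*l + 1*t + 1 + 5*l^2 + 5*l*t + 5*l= 10*l^2 + 2*l + t*(10*l + 2)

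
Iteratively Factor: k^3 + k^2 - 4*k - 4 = (k + 1)*(k^2 - 4) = (k + 1)*(k + 2)*(k - 2)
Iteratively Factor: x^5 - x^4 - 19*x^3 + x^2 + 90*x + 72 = (x + 2)*(x^4 - 3*x^3 - 13*x^2 + 27*x + 36) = (x + 2)*(x + 3)*(x^3 - 6*x^2 + 5*x + 12) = (x - 3)*(x + 2)*(x + 3)*(x^2 - 3*x - 4) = (x - 4)*(x - 3)*(x + 2)*(x + 3)*(x + 1)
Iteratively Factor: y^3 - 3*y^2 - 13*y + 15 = (y - 1)*(y^2 - 2*y - 15) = (y - 5)*(y - 1)*(y + 3)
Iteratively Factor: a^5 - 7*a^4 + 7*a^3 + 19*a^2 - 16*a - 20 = (a - 5)*(a^4 - 2*a^3 - 3*a^2 + 4*a + 4) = (a - 5)*(a - 2)*(a^3 - 3*a - 2) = (a - 5)*(a - 2)*(a + 1)*(a^2 - a - 2) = (a - 5)*(a - 2)^2*(a + 1)*(a + 1)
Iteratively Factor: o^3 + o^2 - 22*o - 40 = (o + 2)*(o^2 - o - 20) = (o + 2)*(o + 4)*(o - 5)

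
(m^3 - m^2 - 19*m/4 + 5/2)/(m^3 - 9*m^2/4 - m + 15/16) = 4*(m + 2)/(4*m + 3)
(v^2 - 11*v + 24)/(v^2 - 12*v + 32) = (v - 3)/(v - 4)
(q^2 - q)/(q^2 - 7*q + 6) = q/(q - 6)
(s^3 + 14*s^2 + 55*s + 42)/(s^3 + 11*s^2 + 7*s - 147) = (s^2 + 7*s + 6)/(s^2 + 4*s - 21)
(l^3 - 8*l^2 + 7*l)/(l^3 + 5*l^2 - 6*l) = (l - 7)/(l + 6)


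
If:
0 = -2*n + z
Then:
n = z/2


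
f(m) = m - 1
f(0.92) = -0.08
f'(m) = 1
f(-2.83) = -3.83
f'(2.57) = 1.00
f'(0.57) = 1.00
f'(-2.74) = 1.00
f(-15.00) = -16.00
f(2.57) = 1.57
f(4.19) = 3.19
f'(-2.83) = 1.00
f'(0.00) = 1.00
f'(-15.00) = 1.00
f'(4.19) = 1.00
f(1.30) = 0.30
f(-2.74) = -3.74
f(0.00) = -1.00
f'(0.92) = 1.00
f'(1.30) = 1.00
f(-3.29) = -4.29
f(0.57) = -0.43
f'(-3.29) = 1.00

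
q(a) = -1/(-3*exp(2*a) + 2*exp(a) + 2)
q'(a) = -(6*exp(2*a) - 2*exp(a))/(-3*exp(2*a) + 2*exp(a) + 2)^2 = (2 - 6*exp(a))*exp(a)/(-3*exp(2*a) + 2*exp(a) + 2)^2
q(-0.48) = -0.48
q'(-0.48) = -0.24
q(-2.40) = -0.46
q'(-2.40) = 0.03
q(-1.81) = -0.45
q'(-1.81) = 0.03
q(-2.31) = -0.46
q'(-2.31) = 0.03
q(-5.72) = -0.50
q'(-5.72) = 0.00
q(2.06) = 0.01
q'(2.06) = -0.01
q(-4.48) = -0.49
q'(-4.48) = 0.01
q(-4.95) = -0.50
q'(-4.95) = 0.00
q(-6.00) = -0.50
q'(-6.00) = 0.00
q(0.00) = -1.00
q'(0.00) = -4.00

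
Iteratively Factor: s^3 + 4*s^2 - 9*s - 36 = (s + 3)*(s^2 + s - 12) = (s - 3)*(s + 3)*(s + 4)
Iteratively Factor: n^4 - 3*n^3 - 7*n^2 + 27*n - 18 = (n - 3)*(n^3 - 7*n + 6) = (n - 3)*(n + 3)*(n^2 - 3*n + 2) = (n - 3)*(n - 1)*(n + 3)*(n - 2)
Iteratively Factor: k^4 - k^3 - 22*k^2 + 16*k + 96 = (k - 4)*(k^3 + 3*k^2 - 10*k - 24) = (k - 4)*(k + 2)*(k^2 + k - 12) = (k - 4)*(k - 3)*(k + 2)*(k + 4)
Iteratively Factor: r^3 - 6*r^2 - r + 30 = (r - 5)*(r^2 - r - 6) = (r - 5)*(r - 3)*(r + 2)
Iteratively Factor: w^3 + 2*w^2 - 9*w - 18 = (w + 2)*(w^2 - 9) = (w + 2)*(w + 3)*(w - 3)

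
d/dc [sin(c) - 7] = cos(c)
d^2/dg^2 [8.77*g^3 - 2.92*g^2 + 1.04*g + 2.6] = 52.62*g - 5.84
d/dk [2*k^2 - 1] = 4*k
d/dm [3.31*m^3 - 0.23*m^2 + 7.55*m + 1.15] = 9.93*m^2 - 0.46*m + 7.55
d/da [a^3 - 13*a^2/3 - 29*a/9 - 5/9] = 3*a^2 - 26*a/3 - 29/9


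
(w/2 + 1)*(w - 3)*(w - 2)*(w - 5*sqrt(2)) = w^4/2 - 5*sqrt(2)*w^3/2 - 3*w^3/2 - 2*w^2 + 15*sqrt(2)*w^2/2 + 6*w + 10*sqrt(2)*w - 30*sqrt(2)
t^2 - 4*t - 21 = (t - 7)*(t + 3)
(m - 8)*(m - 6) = m^2 - 14*m + 48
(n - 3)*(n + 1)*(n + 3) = n^3 + n^2 - 9*n - 9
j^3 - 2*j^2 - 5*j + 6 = (j - 3)*(j - 1)*(j + 2)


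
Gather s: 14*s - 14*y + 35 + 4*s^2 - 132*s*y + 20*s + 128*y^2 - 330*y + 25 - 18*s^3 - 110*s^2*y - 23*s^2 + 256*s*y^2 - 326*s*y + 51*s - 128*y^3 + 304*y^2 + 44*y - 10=-18*s^3 + s^2*(-110*y - 19) + s*(256*y^2 - 458*y + 85) - 128*y^3 + 432*y^2 - 300*y + 50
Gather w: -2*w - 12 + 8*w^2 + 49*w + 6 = 8*w^2 + 47*w - 6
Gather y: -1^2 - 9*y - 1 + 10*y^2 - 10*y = 10*y^2 - 19*y - 2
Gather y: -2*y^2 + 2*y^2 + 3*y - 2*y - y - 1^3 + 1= 0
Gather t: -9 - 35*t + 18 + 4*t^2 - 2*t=4*t^2 - 37*t + 9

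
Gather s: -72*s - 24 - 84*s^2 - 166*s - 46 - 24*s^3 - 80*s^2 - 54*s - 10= -24*s^3 - 164*s^2 - 292*s - 80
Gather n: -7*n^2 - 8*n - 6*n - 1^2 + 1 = -7*n^2 - 14*n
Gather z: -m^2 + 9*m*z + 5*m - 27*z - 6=-m^2 + 5*m + z*(9*m - 27) - 6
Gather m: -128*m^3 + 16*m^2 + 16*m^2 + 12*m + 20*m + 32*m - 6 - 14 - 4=-128*m^3 + 32*m^2 + 64*m - 24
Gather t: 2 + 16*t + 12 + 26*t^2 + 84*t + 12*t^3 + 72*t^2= 12*t^3 + 98*t^2 + 100*t + 14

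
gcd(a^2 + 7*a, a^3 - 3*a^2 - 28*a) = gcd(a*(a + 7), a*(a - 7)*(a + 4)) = a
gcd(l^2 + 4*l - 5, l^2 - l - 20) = 1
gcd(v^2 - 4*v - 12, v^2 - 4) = v + 2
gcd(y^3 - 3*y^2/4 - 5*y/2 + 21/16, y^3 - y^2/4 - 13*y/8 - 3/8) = 1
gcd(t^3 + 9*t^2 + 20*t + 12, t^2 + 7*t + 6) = t^2 + 7*t + 6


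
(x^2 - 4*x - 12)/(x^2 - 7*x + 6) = (x + 2)/(x - 1)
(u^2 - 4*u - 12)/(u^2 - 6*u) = (u + 2)/u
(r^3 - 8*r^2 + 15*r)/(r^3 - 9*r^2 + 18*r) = (r - 5)/(r - 6)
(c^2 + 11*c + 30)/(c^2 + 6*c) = (c + 5)/c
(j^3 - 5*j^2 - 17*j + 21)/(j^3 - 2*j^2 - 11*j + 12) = (j - 7)/(j - 4)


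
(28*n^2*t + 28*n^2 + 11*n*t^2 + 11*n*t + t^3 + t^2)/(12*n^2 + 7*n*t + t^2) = (7*n*t + 7*n + t^2 + t)/(3*n + t)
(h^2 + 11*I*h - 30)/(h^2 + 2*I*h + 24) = (h + 5*I)/(h - 4*I)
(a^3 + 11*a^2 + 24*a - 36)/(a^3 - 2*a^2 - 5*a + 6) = (a^2 + 12*a + 36)/(a^2 - a - 6)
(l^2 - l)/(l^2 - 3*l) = (l - 1)/(l - 3)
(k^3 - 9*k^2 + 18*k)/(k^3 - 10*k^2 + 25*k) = (k^2 - 9*k + 18)/(k^2 - 10*k + 25)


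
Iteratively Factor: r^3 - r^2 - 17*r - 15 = (r + 3)*(r^2 - 4*r - 5) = (r - 5)*(r + 3)*(r + 1)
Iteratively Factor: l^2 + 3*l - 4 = (l + 4)*(l - 1)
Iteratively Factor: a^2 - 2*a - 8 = (a + 2)*(a - 4)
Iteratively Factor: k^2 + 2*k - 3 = (k - 1)*(k + 3)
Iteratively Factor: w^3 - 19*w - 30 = (w + 2)*(w^2 - 2*w - 15) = (w + 2)*(w + 3)*(w - 5)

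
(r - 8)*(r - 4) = r^2 - 12*r + 32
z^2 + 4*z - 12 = (z - 2)*(z + 6)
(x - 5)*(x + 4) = x^2 - x - 20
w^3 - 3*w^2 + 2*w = w*(w - 2)*(w - 1)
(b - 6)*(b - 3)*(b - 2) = b^3 - 11*b^2 + 36*b - 36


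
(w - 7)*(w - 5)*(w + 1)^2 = w^4 - 10*w^3 + 12*w^2 + 58*w + 35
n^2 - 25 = (n - 5)*(n + 5)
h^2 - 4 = (h - 2)*(h + 2)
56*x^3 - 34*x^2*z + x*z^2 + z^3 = (-4*x + z)*(-2*x + z)*(7*x + z)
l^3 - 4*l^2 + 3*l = l*(l - 3)*(l - 1)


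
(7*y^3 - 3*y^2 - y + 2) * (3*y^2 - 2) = 21*y^5 - 9*y^4 - 17*y^3 + 12*y^2 + 2*y - 4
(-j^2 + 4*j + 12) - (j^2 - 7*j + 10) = -2*j^2 + 11*j + 2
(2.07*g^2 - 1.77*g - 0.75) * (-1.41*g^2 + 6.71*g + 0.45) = -2.9187*g^4 + 16.3854*g^3 - 9.8877*g^2 - 5.829*g - 0.3375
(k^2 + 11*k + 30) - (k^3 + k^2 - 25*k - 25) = -k^3 + 36*k + 55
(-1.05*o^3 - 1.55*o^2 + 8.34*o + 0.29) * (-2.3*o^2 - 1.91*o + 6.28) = 2.415*o^5 + 5.5705*o^4 - 22.8155*o^3 - 26.3304*o^2 + 51.8213*o + 1.8212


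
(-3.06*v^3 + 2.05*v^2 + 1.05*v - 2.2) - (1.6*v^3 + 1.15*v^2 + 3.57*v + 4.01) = -4.66*v^3 + 0.9*v^2 - 2.52*v - 6.21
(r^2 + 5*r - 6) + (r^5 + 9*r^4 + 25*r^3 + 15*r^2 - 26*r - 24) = r^5 + 9*r^4 + 25*r^3 + 16*r^2 - 21*r - 30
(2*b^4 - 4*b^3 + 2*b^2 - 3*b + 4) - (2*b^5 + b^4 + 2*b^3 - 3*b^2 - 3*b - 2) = -2*b^5 + b^4 - 6*b^3 + 5*b^2 + 6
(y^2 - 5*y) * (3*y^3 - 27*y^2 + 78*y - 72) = 3*y^5 - 42*y^4 + 213*y^3 - 462*y^2 + 360*y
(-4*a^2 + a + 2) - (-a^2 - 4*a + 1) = -3*a^2 + 5*a + 1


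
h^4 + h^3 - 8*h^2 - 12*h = h*(h - 3)*(h + 2)^2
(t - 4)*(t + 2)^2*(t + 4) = t^4 + 4*t^3 - 12*t^2 - 64*t - 64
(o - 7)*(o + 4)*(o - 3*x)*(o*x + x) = o^4*x - 3*o^3*x^2 - 2*o^3*x + 6*o^2*x^2 - 31*o^2*x + 93*o*x^2 - 28*o*x + 84*x^2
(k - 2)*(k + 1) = k^2 - k - 2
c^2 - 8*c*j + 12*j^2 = (c - 6*j)*(c - 2*j)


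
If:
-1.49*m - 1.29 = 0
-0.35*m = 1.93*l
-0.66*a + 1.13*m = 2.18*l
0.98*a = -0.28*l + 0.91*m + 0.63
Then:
No Solution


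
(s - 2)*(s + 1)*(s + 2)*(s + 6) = s^4 + 7*s^3 + 2*s^2 - 28*s - 24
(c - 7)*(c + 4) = c^2 - 3*c - 28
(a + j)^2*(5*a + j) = 5*a^3 + 11*a^2*j + 7*a*j^2 + j^3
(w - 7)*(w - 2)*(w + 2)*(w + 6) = w^4 - w^3 - 46*w^2 + 4*w + 168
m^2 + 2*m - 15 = (m - 3)*(m + 5)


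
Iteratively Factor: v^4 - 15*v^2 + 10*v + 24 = (v + 1)*(v^3 - v^2 - 14*v + 24) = (v + 1)*(v + 4)*(v^2 - 5*v + 6) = (v - 3)*(v + 1)*(v + 4)*(v - 2)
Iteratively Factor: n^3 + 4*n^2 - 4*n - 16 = (n + 4)*(n^2 - 4) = (n - 2)*(n + 4)*(n + 2)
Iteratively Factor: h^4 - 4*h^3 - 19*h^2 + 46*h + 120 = (h + 2)*(h^3 - 6*h^2 - 7*h + 60) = (h + 2)*(h + 3)*(h^2 - 9*h + 20) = (h - 5)*(h + 2)*(h + 3)*(h - 4)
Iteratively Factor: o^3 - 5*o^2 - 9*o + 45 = (o - 5)*(o^2 - 9) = (o - 5)*(o - 3)*(o + 3)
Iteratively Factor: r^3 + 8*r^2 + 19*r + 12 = (r + 3)*(r^2 + 5*r + 4) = (r + 1)*(r + 3)*(r + 4)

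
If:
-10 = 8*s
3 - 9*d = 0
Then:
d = 1/3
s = -5/4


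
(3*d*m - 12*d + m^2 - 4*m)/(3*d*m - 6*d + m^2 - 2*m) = (m - 4)/(m - 2)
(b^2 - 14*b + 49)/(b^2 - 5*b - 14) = (b - 7)/(b + 2)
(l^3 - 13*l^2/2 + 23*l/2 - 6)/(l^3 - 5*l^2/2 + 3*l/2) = (l - 4)/l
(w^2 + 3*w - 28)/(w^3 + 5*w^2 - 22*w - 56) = 1/(w + 2)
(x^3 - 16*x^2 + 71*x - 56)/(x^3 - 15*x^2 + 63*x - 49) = (x - 8)/(x - 7)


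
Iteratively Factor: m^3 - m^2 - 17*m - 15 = (m + 1)*(m^2 - 2*m - 15) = (m + 1)*(m + 3)*(m - 5)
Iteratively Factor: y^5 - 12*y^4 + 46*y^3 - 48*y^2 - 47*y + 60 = (y - 1)*(y^4 - 11*y^3 + 35*y^2 - 13*y - 60) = (y - 4)*(y - 1)*(y^3 - 7*y^2 + 7*y + 15) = (y - 4)*(y - 1)*(y + 1)*(y^2 - 8*y + 15) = (y - 4)*(y - 3)*(y - 1)*(y + 1)*(y - 5)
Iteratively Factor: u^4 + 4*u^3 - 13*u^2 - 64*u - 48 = (u + 1)*(u^3 + 3*u^2 - 16*u - 48) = (u + 1)*(u + 4)*(u^2 - u - 12) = (u - 4)*(u + 1)*(u + 4)*(u + 3)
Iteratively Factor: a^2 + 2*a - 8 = (a + 4)*(a - 2)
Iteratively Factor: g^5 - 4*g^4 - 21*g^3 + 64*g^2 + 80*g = (g - 5)*(g^4 + g^3 - 16*g^2 - 16*g) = (g - 5)*(g - 4)*(g^3 + 5*g^2 + 4*g) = (g - 5)*(g - 4)*(g + 1)*(g^2 + 4*g) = g*(g - 5)*(g - 4)*(g + 1)*(g + 4)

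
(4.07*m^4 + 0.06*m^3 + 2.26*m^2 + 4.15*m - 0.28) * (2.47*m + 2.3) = 10.0529*m^5 + 9.5092*m^4 + 5.7202*m^3 + 15.4485*m^2 + 8.8534*m - 0.644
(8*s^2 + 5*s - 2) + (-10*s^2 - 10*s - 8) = -2*s^2 - 5*s - 10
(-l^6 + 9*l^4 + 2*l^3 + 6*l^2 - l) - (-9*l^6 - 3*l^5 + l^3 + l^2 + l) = 8*l^6 + 3*l^5 + 9*l^4 + l^3 + 5*l^2 - 2*l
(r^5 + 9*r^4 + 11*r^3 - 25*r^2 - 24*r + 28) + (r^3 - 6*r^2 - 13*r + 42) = r^5 + 9*r^4 + 12*r^3 - 31*r^2 - 37*r + 70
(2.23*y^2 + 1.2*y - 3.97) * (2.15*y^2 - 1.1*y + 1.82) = 4.7945*y^4 + 0.126999999999999*y^3 - 5.7969*y^2 + 6.551*y - 7.2254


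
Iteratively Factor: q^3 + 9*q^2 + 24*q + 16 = (q + 4)*(q^2 + 5*q + 4) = (q + 1)*(q + 4)*(q + 4)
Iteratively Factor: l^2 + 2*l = (l)*(l + 2)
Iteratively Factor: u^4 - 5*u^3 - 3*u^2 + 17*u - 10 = (u + 2)*(u^3 - 7*u^2 + 11*u - 5) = (u - 5)*(u + 2)*(u^2 - 2*u + 1) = (u - 5)*(u - 1)*(u + 2)*(u - 1)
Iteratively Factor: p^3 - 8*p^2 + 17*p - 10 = (p - 1)*(p^2 - 7*p + 10) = (p - 5)*(p - 1)*(p - 2)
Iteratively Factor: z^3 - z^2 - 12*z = (z + 3)*(z^2 - 4*z) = (z - 4)*(z + 3)*(z)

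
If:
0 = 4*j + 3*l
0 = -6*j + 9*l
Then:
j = 0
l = 0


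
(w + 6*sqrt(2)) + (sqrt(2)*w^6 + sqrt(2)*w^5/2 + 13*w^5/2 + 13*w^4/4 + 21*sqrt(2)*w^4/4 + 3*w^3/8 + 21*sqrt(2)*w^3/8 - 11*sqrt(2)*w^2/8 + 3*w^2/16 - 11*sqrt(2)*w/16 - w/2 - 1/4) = sqrt(2)*w^6 + sqrt(2)*w^5/2 + 13*w^5/2 + 13*w^4/4 + 21*sqrt(2)*w^4/4 + 3*w^3/8 + 21*sqrt(2)*w^3/8 - 11*sqrt(2)*w^2/8 + 3*w^2/16 - 11*sqrt(2)*w/16 + w/2 - 1/4 + 6*sqrt(2)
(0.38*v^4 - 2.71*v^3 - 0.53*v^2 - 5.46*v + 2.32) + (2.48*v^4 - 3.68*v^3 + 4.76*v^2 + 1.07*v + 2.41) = 2.86*v^4 - 6.39*v^3 + 4.23*v^2 - 4.39*v + 4.73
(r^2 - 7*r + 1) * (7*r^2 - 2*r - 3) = 7*r^4 - 51*r^3 + 18*r^2 + 19*r - 3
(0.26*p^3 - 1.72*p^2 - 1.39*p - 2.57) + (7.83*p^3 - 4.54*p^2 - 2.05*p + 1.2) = 8.09*p^3 - 6.26*p^2 - 3.44*p - 1.37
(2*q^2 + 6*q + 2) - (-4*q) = 2*q^2 + 10*q + 2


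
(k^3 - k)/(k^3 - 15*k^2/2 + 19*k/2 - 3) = 2*k*(k + 1)/(2*k^2 - 13*k + 6)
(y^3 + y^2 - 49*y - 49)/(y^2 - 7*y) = y + 8 + 7/y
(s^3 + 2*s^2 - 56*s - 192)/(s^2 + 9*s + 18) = (s^2 - 4*s - 32)/(s + 3)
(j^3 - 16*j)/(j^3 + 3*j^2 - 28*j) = (j + 4)/(j + 7)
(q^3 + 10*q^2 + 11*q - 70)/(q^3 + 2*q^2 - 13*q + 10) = (q + 7)/(q - 1)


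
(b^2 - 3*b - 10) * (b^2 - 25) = b^4 - 3*b^3 - 35*b^2 + 75*b + 250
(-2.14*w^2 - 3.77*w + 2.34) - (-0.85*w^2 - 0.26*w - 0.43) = -1.29*w^2 - 3.51*w + 2.77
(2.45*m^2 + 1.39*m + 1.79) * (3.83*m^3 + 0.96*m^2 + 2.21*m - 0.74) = 9.3835*m^5 + 7.6757*m^4 + 13.6046*m^3 + 2.9773*m^2 + 2.9273*m - 1.3246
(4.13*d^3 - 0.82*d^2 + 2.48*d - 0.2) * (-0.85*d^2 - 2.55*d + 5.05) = -3.5105*d^5 - 9.8345*d^4 + 20.8395*d^3 - 10.295*d^2 + 13.034*d - 1.01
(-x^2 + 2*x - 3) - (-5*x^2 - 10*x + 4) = 4*x^2 + 12*x - 7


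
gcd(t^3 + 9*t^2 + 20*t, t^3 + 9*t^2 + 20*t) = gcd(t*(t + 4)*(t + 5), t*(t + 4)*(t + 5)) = t^3 + 9*t^2 + 20*t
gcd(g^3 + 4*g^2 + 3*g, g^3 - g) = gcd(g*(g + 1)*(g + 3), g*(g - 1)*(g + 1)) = g^2 + g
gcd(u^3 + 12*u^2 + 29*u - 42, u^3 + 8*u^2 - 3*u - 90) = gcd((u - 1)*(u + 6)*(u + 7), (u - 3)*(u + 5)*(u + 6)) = u + 6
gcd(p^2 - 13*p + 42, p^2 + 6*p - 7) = 1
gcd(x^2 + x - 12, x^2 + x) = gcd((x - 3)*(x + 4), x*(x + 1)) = 1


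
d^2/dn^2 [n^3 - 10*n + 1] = 6*n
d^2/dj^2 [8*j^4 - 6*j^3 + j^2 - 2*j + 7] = 96*j^2 - 36*j + 2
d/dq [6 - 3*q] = -3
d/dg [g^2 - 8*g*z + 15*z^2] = 2*g - 8*z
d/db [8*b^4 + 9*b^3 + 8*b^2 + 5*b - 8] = 32*b^3 + 27*b^2 + 16*b + 5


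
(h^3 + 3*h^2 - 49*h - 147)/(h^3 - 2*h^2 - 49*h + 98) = (h + 3)/(h - 2)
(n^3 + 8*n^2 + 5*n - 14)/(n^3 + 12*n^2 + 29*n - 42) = (n + 2)/(n + 6)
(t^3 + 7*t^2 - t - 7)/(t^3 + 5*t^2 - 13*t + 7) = (t + 1)/(t - 1)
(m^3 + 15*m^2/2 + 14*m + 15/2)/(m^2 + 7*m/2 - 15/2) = (2*m^2 + 5*m + 3)/(2*m - 3)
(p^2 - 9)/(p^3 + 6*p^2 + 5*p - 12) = (p - 3)/(p^2 + 3*p - 4)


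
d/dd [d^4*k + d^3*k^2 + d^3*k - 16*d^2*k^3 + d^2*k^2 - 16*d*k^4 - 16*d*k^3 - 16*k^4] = k*(4*d^3 + 3*d^2*k + 3*d^2 - 32*d*k^2 + 2*d*k - 16*k^3 - 16*k^2)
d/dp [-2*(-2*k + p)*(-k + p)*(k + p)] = 2*k^2 + 8*k*p - 6*p^2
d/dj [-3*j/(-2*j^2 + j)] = -6/(2*j - 1)^2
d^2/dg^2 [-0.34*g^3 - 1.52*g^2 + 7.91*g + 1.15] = -2.04*g - 3.04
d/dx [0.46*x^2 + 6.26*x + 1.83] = 0.92*x + 6.26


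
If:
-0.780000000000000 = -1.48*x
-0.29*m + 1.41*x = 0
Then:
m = 2.56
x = 0.53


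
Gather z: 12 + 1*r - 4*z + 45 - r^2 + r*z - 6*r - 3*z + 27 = -r^2 - 5*r + z*(r - 7) + 84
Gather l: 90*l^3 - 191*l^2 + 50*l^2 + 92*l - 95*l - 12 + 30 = 90*l^3 - 141*l^2 - 3*l + 18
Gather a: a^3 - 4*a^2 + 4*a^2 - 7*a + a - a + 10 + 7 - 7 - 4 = a^3 - 7*a + 6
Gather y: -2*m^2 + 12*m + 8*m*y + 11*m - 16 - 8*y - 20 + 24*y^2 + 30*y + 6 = -2*m^2 + 23*m + 24*y^2 + y*(8*m + 22) - 30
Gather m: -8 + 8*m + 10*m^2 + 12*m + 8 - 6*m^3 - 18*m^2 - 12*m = -6*m^3 - 8*m^2 + 8*m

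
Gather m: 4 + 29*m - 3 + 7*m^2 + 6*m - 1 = 7*m^2 + 35*m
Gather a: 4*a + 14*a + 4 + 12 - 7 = 18*a + 9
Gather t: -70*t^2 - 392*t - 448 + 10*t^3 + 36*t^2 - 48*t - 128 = 10*t^3 - 34*t^2 - 440*t - 576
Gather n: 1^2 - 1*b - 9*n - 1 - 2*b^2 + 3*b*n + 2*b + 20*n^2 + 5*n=-2*b^2 + b + 20*n^2 + n*(3*b - 4)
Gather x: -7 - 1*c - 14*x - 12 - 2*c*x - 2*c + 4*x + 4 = -3*c + x*(-2*c - 10) - 15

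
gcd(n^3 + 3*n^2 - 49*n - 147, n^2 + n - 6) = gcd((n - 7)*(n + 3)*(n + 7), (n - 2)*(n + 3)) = n + 3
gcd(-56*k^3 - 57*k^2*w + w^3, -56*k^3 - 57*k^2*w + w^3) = -56*k^3 - 57*k^2*w + w^3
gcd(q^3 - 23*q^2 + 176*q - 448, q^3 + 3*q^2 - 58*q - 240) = q - 8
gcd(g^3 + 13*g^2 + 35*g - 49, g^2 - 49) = g + 7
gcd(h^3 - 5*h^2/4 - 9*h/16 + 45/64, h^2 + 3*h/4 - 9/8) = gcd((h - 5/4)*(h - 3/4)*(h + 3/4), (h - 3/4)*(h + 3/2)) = h - 3/4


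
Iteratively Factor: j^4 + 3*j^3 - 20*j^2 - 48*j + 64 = (j - 4)*(j^3 + 7*j^2 + 8*j - 16) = (j - 4)*(j + 4)*(j^2 + 3*j - 4) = (j - 4)*(j - 1)*(j + 4)*(j + 4)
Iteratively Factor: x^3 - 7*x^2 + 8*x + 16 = (x + 1)*(x^2 - 8*x + 16) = (x - 4)*(x + 1)*(x - 4)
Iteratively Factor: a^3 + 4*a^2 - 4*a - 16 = (a + 4)*(a^2 - 4) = (a - 2)*(a + 4)*(a + 2)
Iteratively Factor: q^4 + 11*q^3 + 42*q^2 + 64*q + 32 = (q + 4)*(q^3 + 7*q^2 + 14*q + 8) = (q + 2)*(q + 4)*(q^2 + 5*q + 4) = (q + 1)*(q + 2)*(q + 4)*(q + 4)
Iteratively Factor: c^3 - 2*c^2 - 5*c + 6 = (c + 2)*(c^2 - 4*c + 3) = (c - 1)*(c + 2)*(c - 3)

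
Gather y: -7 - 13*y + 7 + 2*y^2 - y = 2*y^2 - 14*y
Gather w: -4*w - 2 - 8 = -4*w - 10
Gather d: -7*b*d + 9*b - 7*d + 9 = 9*b + d*(-7*b - 7) + 9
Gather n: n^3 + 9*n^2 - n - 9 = n^3 + 9*n^2 - n - 9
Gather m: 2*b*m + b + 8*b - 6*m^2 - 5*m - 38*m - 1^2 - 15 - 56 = 9*b - 6*m^2 + m*(2*b - 43) - 72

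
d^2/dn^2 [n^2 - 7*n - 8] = 2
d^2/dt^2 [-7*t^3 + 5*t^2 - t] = 10 - 42*t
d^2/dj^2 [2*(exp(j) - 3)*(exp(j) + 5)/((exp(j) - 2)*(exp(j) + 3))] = 2*(exp(4*j) - 37*exp(3*j) + 9*exp(2*j) - 219*exp(j) - 18)*exp(j)/(exp(6*j) + 3*exp(5*j) - 15*exp(4*j) - 35*exp(3*j) + 90*exp(2*j) + 108*exp(j) - 216)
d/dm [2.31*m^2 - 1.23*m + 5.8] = 4.62*m - 1.23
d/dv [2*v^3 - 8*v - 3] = 6*v^2 - 8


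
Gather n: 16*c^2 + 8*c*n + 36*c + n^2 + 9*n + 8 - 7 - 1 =16*c^2 + 36*c + n^2 + n*(8*c + 9)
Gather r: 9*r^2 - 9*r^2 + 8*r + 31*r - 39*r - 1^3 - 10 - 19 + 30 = 0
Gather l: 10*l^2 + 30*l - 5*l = 10*l^2 + 25*l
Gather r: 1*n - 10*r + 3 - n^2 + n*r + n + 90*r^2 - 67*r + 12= -n^2 + 2*n + 90*r^2 + r*(n - 77) + 15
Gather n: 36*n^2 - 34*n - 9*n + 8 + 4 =36*n^2 - 43*n + 12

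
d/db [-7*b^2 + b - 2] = 1 - 14*b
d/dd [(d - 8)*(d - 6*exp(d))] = d - (d - 8)*(6*exp(d) - 1) - 6*exp(d)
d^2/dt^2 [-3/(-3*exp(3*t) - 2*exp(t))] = 3*(81*exp(4*t) + 12*exp(2*t) + 4)*exp(-t)/(27*exp(6*t) + 54*exp(4*t) + 36*exp(2*t) + 8)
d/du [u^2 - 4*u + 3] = 2*u - 4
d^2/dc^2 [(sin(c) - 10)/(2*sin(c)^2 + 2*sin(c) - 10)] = (-sin(c)^5 + 41*sin(c)^4 + 2*sin(c)^3 + 145*sin(c)^2 - 5*sin(c) - 110)/(2*(sin(c)^2 + sin(c) - 5)^3)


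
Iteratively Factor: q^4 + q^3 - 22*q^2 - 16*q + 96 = (q + 4)*(q^3 - 3*q^2 - 10*q + 24) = (q - 2)*(q + 4)*(q^2 - q - 12) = (q - 4)*(q - 2)*(q + 4)*(q + 3)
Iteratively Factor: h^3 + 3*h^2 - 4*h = (h + 4)*(h^2 - h) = h*(h + 4)*(h - 1)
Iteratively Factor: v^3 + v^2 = (v)*(v^2 + v) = v*(v + 1)*(v)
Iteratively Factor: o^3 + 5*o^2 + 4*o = (o + 1)*(o^2 + 4*o) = (o + 1)*(o + 4)*(o)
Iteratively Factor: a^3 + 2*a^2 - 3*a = (a + 3)*(a^2 - a) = a*(a + 3)*(a - 1)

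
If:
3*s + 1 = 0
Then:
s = -1/3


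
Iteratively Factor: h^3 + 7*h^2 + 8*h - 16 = (h - 1)*(h^2 + 8*h + 16) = (h - 1)*(h + 4)*(h + 4)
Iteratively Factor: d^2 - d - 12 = (d - 4)*(d + 3)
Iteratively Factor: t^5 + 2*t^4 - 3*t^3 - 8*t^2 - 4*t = (t + 1)*(t^4 + t^3 - 4*t^2 - 4*t) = (t + 1)^2*(t^3 - 4*t) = (t + 1)^2*(t + 2)*(t^2 - 2*t) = t*(t + 1)^2*(t + 2)*(t - 2)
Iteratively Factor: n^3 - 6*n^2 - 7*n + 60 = (n - 5)*(n^2 - n - 12) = (n - 5)*(n + 3)*(n - 4)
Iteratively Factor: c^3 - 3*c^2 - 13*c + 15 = (c + 3)*(c^2 - 6*c + 5) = (c - 1)*(c + 3)*(c - 5)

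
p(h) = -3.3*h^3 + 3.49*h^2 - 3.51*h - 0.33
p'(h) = -9.9*h^2 + 6.98*h - 3.51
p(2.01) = -20.08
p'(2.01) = -29.48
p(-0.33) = 1.33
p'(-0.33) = -6.89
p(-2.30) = 66.36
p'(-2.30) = -71.94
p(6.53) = -793.30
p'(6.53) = -380.08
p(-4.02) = 284.56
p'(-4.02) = -191.56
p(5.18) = -383.54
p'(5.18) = -232.99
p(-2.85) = 114.41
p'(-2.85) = -103.82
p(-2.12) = 54.24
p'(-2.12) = -62.80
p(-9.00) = 2719.65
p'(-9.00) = -868.23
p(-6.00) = 859.17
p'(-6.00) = -401.79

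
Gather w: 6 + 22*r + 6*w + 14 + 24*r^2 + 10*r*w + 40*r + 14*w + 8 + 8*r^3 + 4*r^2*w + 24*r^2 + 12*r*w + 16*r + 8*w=8*r^3 + 48*r^2 + 78*r + w*(4*r^2 + 22*r + 28) + 28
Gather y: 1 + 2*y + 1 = 2*y + 2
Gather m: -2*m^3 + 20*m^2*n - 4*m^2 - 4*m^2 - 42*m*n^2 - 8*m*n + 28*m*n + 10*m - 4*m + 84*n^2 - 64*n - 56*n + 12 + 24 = -2*m^3 + m^2*(20*n - 8) + m*(-42*n^2 + 20*n + 6) + 84*n^2 - 120*n + 36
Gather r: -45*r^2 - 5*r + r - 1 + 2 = -45*r^2 - 4*r + 1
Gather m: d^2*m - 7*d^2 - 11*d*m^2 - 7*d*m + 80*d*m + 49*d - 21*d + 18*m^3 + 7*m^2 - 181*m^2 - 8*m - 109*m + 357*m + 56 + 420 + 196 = -7*d^2 + 28*d + 18*m^3 + m^2*(-11*d - 174) + m*(d^2 + 73*d + 240) + 672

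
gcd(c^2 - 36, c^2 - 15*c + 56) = 1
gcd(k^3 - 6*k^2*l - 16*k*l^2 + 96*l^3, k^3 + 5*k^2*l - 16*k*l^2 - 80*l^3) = k^2 - 16*l^2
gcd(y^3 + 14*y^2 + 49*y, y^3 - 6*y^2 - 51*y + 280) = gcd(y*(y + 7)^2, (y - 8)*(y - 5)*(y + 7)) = y + 7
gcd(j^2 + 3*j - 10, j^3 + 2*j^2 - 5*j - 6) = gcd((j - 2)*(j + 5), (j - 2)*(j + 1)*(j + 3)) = j - 2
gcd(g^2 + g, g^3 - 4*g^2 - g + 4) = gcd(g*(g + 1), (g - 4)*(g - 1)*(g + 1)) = g + 1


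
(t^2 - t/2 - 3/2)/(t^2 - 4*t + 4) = (2*t^2 - t - 3)/(2*(t^2 - 4*t + 4))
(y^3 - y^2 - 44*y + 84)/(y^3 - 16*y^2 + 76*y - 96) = (y + 7)/(y - 8)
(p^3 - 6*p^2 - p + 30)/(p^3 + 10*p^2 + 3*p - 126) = (p^2 - 3*p - 10)/(p^2 + 13*p + 42)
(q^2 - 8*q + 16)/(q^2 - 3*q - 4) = (q - 4)/(q + 1)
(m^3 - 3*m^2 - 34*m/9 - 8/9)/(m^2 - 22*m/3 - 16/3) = (3*m^2 - 11*m - 4)/(3*(m - 8))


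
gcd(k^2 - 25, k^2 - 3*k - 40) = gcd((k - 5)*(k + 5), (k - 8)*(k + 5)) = k + 5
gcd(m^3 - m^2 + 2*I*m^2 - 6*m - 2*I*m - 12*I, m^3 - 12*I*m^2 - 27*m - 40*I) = 1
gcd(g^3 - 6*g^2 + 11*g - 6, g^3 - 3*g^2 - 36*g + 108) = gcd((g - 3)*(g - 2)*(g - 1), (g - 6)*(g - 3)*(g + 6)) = g - 3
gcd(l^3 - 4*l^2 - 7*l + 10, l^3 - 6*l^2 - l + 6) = l - 1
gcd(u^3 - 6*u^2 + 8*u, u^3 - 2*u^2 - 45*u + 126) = 1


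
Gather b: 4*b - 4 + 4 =4*b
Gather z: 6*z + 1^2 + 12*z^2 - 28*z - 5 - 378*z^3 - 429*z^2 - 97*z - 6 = -378*z^3 - 417*z^2 - 119*z - 10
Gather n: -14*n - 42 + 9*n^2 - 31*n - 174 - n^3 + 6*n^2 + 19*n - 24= -n^3 + 15*n^2 - 26*n - 240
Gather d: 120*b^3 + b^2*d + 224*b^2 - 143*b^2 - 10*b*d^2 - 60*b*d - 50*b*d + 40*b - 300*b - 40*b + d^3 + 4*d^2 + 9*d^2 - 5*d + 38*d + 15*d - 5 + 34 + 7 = 120*b^3 + 81*b^2 - 300*b + d^3 + d^2*(13 - 10*b) + d*(b^2 - 110*b + 48) + 36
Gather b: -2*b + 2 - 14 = -2*b - 12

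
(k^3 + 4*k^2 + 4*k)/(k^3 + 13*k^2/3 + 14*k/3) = 3*(k + 2)/(3*k + 7)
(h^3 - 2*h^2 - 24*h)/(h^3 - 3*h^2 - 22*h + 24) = h/(h - 1)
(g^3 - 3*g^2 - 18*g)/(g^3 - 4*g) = (g^2 - 3*g - 18)/(g^2 - 4)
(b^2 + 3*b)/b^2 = (b + 3)/b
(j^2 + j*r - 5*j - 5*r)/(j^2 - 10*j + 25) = (j + r)/(j - 5)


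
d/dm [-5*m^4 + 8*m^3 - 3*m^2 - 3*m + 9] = -20*m^3 + 24*m^2 - 6*m - 3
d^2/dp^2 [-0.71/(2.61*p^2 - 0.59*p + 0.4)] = (9.673182*p^2 - 2.186658*p - 0.71*(5.22*p - 0.59)*(10.44*p - 1.18) + 1.48248)/(2.61*p^2 - 0.59*p + 0.4)^3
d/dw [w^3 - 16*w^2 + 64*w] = 3*w^2 - 32*w + 64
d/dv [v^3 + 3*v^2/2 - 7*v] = 3*v^2 + 3*v - 7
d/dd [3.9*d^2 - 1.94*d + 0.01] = 7.8*d - 1.94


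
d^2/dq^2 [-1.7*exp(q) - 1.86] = -1.7*exp(q)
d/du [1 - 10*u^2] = -20*u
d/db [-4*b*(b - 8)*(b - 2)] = -12*b^2 + 80*b - 64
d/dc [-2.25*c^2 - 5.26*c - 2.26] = -4.5*c - 5.26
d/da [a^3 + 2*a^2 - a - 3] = 3*a^2 + 4*a - 1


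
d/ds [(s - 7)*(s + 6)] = 2*s - 1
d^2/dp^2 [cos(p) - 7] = -cos(p)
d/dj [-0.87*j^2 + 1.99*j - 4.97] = 1.99 - 1.74*j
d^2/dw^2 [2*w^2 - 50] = 4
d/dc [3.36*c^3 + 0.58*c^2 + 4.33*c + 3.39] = 10.08*c^2 + 1.16*c + 4.33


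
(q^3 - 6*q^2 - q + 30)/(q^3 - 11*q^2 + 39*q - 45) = (q + 2)/(q - 3)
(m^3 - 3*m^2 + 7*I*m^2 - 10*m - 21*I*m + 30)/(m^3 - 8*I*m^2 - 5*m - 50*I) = (m^2 + m*(-3 + 5*I) - 15*I)/(m^2 - 10*I*m - 25)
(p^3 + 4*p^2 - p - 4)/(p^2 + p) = p + 3 - 4/p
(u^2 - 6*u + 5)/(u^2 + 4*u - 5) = (u - 5)/(u + 5)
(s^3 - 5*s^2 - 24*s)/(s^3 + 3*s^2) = (s - 8)/s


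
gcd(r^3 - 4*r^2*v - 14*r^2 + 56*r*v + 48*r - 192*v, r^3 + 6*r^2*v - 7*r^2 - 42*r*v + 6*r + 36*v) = r - 6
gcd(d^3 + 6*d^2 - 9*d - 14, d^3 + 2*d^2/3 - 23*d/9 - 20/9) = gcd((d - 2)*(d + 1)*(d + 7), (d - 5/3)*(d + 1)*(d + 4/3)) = d + 1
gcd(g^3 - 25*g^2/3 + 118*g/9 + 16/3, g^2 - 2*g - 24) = g - 6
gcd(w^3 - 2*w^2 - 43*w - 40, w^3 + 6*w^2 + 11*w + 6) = w + 1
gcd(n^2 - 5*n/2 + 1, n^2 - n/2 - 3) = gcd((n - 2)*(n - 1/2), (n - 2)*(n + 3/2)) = n - 2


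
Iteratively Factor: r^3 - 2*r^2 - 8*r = (r + 2)*(r^2 - 4*r) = r*(r + 2)*(r - 4)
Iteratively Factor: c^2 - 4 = (c + 2)*(c - 2)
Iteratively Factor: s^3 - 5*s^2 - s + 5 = (s + 1)*(s^2 - 6*s + 5) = (s - 5)*(s + 1)*(s - 1)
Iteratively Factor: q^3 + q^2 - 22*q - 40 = (q - 5)*(q^2 + 6*q + 8) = (q - 5)*(q + 4)*(q + 2)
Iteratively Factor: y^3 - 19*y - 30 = (y + 2)*(y^2 - 2*y - 15) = (y - 5)*(y + 2)*(y + 3)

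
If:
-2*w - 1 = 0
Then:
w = -1/2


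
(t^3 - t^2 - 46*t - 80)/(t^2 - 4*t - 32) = (t^2 + 7*t + 10)/(t + 4)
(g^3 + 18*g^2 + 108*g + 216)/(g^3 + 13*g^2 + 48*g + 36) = (g + 6)/(g + 1)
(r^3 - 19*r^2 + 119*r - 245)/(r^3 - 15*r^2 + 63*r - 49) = (r - 5)/(r - 1)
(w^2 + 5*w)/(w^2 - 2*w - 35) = w/(w - 7)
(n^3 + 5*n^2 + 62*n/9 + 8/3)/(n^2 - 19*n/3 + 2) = (9*n^3 + 45*n^2 + 62*n + 24)/(3*(3*n^2 - 19*n + 6))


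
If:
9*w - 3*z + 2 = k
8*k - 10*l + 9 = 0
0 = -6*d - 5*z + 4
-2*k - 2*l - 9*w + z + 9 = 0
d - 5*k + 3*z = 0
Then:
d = -674/599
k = 638/599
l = 2099/1198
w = 3304/5391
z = 1288/599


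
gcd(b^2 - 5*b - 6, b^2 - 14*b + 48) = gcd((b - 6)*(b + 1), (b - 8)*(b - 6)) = b - 6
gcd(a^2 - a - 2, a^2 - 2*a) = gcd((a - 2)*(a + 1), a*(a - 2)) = a - 2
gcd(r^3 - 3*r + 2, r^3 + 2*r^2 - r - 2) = r^2 + r - 2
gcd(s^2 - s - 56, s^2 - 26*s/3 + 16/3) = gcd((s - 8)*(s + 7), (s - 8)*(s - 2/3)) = s - 8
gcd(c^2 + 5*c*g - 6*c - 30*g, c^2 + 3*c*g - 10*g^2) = c + 5*g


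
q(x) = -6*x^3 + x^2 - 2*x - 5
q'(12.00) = -2570.00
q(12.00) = -10253.00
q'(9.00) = -1442.00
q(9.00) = -4316.00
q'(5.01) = -443.78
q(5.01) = -744.43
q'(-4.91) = -445.77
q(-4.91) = 739.15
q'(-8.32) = -1264.64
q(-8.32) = 3536.44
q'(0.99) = -17.66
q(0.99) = -11.82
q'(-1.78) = -62.59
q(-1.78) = 35.57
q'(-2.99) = -168.90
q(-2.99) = 170.31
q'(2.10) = -77.18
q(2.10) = -60.36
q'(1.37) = -33.04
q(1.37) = -21.29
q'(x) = -18*x^2 + 2*x - 2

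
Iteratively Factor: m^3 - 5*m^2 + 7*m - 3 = (m - 3)*(m^2 - 2*m + 1) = (m - 3)*(m - 1)*(m - 1)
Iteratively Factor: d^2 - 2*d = (d - 2)*(d)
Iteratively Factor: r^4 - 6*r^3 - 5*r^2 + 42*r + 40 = (r - 5)*(r^3 - r^2 - 10*r - 8) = (r - 5)*(r - 4)*(r^2 + 3*r + 2) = (r - 5)*(r - 4)*(r + 1)*(r + 2)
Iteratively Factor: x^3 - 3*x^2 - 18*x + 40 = (x + 4)*(x^2 - 7*x + 10) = (x - 5)*(x + 4)*(x - 2)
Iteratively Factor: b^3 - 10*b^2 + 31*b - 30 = (b - 3)*(b^2 - 7*b + 10) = (b - 5)*(b - 3)*(b - 2)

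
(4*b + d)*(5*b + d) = 20*b^2 + 9*b*d + d^2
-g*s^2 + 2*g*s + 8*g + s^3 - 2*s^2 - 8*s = (-g + s)*(s - 4)*(s + 2)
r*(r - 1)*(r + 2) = r^3 + r^2 - 2*r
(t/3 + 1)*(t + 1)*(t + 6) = t^3/3 + 10*t^2/3 + 9*t + 6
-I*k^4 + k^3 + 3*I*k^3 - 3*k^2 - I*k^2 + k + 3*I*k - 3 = (k - 3)*(k - I)*(k + I)*(-I*k + 1)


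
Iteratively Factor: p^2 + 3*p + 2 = (p + 1)*(p + 2)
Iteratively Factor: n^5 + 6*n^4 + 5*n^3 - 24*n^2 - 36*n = (n + 3)*(n^4 + 3*n^3 - 4*n^2 - 12*n) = (n + 2)*(n + 3)*(n^3 + n^2 - 6*n) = n*(n + 2)*(n + 3)*(n^2 + n - 6) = n*(n + 2)*(n + 3)^2*(n - 2)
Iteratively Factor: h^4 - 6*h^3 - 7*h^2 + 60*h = (h)*(h^3 - 6*h^2 - 7*h + 60) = h*(h - 5)*(h^2 - h - 12) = h*(h - 5)*(h + 3)*(h - 4)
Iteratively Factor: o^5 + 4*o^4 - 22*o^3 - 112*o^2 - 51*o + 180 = (o + 3)*(o^4 + o^3 - 25*o^2 - 37*o + 60) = (o - 1)*(o + 3)*(o^3 + 2*o^2 - 23*o - 60) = (o - 5)*(o - 1)*(o + 3)*(o^2 + 7*o + 12) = (o - 5)*(o - 1)*(o + 3)^2*(o + 4)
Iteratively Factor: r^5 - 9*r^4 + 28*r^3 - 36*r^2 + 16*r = (r - 4)*(r^4 - 5*r^3 + 8*r^2 - 4*r) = (r - 4)*(r - 2)*(r^3 - 3*r^2 + 2*r) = r*(r - 4)*(r - 2)*(r^2 - 3*r + 2) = r*(r - 4)*(r - 2)*(r - 1)*(r - 2)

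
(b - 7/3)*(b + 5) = b^2 + 8*b/3 - 35/3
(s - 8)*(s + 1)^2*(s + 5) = s^4 - s^3 - 45*s^2 - 83*s - 40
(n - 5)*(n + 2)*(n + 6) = n^3 + 3*n^2 - 28*n - 60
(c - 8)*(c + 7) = c^2 - c - 56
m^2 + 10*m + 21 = (m + 3)*(m + 7)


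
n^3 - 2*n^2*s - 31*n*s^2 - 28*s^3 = (n - 7*s)*(n + s)*(n + 4*s)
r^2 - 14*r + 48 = (r - 8)*(r - 6)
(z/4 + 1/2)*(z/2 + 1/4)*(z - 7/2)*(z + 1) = z^4/8 - 35*z^2/32 - 45*z/32 - 7/16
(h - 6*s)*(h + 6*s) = h^2 - 36*s^2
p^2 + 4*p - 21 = (p - 3)*(p + 7)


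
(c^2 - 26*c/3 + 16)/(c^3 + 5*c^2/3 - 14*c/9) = 3*(3*c^2 - 26*c + 48)/(c*(9*c^2 + 15*c - 14))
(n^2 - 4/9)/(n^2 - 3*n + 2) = (n^2 - 4/9)/(n^2 - 3*n + 2)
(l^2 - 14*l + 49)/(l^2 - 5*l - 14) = (l - 7)/(l + 2)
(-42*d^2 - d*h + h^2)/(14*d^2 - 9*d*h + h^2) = (-6*d - h)/(2*d - h)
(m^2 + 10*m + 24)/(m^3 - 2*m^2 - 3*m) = (m^2 + 10*m + 24)/(m*(m^2 - 2*m - 3))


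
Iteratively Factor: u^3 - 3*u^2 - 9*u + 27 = (u + 3)*(u^2 - 6*u + 9) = (u - 3)*(u + 3)*(u - 3)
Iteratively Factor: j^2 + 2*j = (j)*(j + 2)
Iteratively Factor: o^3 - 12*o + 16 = (o + 4)*(o^2 - 4*o + 4) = (o - 2)*(o + 4)*(o - 2)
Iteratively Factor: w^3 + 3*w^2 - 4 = (w + 2)*(w^2 + w - 2) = (w + 2)^2*(w - 1)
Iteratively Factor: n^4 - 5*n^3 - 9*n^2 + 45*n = (n - 3)*(n^3 - 2*n^2 - 15*n) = (n - 3)*(n + 3)*(n^2 - 5*n) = n*(n - 3)*(n + 3)*(n - 5)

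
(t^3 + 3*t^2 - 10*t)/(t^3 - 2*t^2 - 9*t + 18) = t*(t + 5)/(t^2 - 9)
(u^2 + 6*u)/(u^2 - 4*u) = (u + 6)/(u - 4)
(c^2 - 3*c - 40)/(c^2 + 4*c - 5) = (c - 8)/(c - 1)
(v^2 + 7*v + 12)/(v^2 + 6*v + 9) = (v + 4)/(v + 3)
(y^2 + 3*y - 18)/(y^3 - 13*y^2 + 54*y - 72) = (y + 6)/(y^2 - 10*y + 24)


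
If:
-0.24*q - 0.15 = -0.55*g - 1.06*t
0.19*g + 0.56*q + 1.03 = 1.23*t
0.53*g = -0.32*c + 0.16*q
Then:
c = 2.63906957013575*t - 0.0769230769230769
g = -0.843891402714932*t - 0.461538461538462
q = 2.48274886877828*t - 1.68269230769231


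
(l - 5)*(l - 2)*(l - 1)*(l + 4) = l^4 - 4*l^3 - 15*l^2 + 58*l - 40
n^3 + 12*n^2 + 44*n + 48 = (n + 2)*(n + 4)*(n + 6)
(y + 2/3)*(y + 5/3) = y^2 + 7*y/3 + 10/9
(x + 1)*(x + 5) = x^2 + 6*x + 5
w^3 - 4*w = w*(w - 2)*(w + 2)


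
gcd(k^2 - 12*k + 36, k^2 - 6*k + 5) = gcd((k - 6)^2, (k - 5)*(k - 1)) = 1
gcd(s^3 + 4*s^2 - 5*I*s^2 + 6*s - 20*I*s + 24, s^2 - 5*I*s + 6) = s^2 - 5*I*s + 6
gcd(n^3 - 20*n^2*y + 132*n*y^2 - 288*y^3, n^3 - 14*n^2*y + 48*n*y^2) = n^2 - 14*n*y + 48*y^2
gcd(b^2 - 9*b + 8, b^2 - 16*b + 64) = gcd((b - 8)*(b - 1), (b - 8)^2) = b - 8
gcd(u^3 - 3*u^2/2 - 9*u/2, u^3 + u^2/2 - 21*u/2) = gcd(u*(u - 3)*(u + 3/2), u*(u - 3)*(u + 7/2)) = u^2 - 3*u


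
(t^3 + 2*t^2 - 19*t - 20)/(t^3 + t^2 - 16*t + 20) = (t^2 - 3*t - 4)/(t^2 - 4*t + 4)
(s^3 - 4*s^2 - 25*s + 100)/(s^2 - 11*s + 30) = (s^2 + s - 20)/(s - 6)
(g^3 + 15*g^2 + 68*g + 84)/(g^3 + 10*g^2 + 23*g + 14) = (g + 6)/(g + 1)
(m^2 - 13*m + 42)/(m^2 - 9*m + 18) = (m - 7)/(m - 3)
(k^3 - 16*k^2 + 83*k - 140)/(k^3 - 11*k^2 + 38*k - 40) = (k - 7)/(k - 2)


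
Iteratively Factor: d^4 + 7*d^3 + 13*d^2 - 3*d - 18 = (d + 2)*(d^3 + 5*d^2 + 3*d - 9) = (d + 2)*(d + 3)*(d^2 + 2*d - 3) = (d + 2)*(d + 3)^2*(d - 1)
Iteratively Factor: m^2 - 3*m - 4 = (m - 4)*(m + 1)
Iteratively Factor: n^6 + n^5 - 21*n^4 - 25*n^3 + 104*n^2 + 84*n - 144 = (n + 2)*(n^5 - n^4 - 19*n^3 + 13*n^2 + 78*n - 72) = (n + 2)*(n + 3)*(n^4 - 4*n^3 - 7*n^2 + 34*n - 24) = (n - 4)*(n + 2)*(n + 3)*(n^3 - 7*n + 6) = (n - 4)*(n - 2)*(n + 2)*(n + 3)*(n^2 + 2*n - 3) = (n - 4)*(n - 2)*(n - 1)*(n + 2)*(n + 3)*(n + 3)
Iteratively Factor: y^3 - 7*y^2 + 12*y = (y)*(y^2 - 7*y + 12) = y*(y - 4)*(y - 3)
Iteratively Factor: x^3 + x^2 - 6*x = (x - 2)*(x^2 + 3*x) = (x - 2)*(x + 3)*(x)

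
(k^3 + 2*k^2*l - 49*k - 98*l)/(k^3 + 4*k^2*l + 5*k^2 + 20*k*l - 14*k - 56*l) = (k^2 + 2*k*l - 7*k - 14*l)/(k^2 + 4*k*l - 2*k - 8*l)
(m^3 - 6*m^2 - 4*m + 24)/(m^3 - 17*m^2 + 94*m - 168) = (m^2 - 4)/(m^2 - 11*m + 28)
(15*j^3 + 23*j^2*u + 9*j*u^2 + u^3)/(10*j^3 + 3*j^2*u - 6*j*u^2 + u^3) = (15*j^2 + 8*j*u + u^2)/(10*j^2 - 7*j*u + u^2)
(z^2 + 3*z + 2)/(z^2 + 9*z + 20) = (z^2 + 3*z + 2)/(z^2 + 9*z + 20)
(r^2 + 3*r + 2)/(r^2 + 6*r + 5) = (r + 2)/(r + 5)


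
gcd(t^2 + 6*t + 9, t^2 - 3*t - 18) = t + 3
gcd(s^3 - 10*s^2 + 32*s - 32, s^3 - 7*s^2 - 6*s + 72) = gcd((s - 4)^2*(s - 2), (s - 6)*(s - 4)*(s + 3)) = s - 4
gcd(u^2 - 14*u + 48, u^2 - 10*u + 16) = u - 8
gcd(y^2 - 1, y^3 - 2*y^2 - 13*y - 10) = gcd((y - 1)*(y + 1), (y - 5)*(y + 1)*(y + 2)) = y + 1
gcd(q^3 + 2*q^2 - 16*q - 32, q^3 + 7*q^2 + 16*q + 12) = q + 2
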